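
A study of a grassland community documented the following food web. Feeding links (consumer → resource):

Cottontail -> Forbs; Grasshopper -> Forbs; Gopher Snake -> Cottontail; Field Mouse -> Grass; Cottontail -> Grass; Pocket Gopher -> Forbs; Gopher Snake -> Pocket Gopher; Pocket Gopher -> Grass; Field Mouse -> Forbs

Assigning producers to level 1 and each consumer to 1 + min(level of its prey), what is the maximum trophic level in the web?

Producers (level 1): Grass, Forbs.
Following each consumer down to its lowest-level prey: Grass → Pocket Gopher → Gopher Snake (levels 1 through 3).
All prey of Gopher Snake (Pocket Gopher 2, Cottontail 2) are at level 2 or above, so Gopher Snake is at level 1 + 2 = 3.
Every consumer has at least one prey at level 2 or below, so none exceeds level 3.

3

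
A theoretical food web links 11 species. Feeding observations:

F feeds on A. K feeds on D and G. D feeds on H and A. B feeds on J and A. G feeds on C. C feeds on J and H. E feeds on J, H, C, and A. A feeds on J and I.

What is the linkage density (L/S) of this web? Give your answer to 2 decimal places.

There are L = 16 links among S = 11 species.
L/S = 16/11 = 1.4545 ≈ 1.45.

L/S = 1.45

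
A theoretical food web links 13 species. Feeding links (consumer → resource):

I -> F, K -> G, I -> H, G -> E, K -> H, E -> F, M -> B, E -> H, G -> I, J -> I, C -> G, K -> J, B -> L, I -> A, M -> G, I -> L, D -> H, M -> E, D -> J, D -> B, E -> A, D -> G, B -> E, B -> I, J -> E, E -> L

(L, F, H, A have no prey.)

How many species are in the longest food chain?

4 species

One longest chain: L → I → B → M.
It has 4 species and 3 links.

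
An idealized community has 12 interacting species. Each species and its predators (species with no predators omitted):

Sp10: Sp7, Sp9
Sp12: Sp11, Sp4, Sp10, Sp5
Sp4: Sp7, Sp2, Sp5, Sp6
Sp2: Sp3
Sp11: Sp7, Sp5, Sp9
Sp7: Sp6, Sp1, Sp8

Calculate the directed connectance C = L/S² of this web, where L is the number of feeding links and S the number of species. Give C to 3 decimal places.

C = 0.118

The web has S = 12 species and L = 17 feeding links.
C = L / S² = 17 / 144 = 0.1181 ≈ 0.118.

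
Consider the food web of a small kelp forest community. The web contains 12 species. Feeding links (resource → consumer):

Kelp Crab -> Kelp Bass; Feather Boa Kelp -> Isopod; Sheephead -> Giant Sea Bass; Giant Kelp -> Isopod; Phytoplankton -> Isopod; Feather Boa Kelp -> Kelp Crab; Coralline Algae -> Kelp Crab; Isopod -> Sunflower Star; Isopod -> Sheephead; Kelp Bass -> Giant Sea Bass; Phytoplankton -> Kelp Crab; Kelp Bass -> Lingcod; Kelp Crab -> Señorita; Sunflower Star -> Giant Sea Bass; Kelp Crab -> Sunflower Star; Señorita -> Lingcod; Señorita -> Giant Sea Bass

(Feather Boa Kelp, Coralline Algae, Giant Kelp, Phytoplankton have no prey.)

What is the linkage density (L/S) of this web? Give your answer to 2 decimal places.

There are L = 17 links among S = 12 species.
L/S = 17/12 = 1.4167 ≈ 1.42.

L/S = 1.42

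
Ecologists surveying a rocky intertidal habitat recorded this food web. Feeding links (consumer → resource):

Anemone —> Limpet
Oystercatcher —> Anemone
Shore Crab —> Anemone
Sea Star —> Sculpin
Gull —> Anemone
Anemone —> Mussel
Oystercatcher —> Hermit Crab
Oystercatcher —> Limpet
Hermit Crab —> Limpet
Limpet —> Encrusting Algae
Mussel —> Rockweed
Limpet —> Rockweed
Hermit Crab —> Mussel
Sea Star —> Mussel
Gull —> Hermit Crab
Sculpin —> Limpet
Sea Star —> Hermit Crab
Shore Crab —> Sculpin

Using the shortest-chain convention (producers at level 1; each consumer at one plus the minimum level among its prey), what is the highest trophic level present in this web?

4

Producers (level 1): Rockweed, Encrusting Algae.
Following each consumer down to its lowest-level prey: Rockweed → Mussel → Hermit Crab → Gull (levels 1 through 4).
All prey of Gull (Hermit Crab 3, Anemone 3) are at level 3 or above, so Gull is at level 1 + 3 = 4.
Every consumer has at least one prey at level 3 or below, so none exceeds level 4.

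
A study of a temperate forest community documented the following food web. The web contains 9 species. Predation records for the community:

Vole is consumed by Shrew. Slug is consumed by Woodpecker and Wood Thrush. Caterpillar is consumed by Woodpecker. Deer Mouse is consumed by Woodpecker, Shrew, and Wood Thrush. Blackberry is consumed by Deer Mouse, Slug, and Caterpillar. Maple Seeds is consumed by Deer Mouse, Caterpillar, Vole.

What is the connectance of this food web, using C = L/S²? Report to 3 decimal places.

C = 0.160

The web has S = 9 species and L = 13 feeding links.
C = L / S² = 13 / 81 = 0.1605 ≈ 0.160.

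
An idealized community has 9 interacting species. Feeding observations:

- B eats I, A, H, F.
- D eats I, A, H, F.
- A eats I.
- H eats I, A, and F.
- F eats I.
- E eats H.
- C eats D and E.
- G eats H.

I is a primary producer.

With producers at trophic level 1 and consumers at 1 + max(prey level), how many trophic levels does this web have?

5

Producers (level 1): I.
I → F → H → D → C gives C level 5.
No species has a prey at level 5, so no species reaches level 6.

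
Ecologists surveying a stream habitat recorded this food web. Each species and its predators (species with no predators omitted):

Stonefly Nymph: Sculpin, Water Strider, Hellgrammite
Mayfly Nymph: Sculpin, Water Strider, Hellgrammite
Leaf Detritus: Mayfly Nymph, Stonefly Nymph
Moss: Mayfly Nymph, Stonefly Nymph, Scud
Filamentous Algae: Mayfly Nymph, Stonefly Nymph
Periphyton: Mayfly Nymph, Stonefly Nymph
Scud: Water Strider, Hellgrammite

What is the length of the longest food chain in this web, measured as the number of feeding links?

One longest chain: Filamentous Algae → Mayfly Nymph → Sculpin.
It has 3 species and 2 links.

2 links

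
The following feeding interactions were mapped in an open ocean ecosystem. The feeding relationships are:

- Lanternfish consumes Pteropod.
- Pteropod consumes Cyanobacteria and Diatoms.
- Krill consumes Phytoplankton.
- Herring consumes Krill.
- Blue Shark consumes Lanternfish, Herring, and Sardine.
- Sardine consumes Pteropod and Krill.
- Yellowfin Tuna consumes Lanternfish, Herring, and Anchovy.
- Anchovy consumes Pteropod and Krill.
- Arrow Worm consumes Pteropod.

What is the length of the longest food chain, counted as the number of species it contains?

4 species

One longest chain: Cyanobacteria → Pteropod → Lanternfish → Blue Shark.
It has 4 species and 3 links.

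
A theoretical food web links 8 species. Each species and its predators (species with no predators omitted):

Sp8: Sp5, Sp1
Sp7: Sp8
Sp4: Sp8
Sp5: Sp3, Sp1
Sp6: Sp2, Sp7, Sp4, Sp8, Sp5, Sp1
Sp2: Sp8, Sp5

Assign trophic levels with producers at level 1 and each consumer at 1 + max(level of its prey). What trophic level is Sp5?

Sp6 is a producer → level 1.
Sp2 eats Sp6 → level 2.
Sp8 eats Sp2 (level 2); other prey at levels: Sp6 1, Sp7 2, Sp4 2 → level 3.
Sp5 eats Sp8 (level 3); other prey at levels: Sp6 1, Sp2 2 → level 4.

Trophic level 4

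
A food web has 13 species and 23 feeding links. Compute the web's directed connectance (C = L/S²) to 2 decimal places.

C = 0.14

The web has S = 13 species and L = 23 feeding links.
C = L / S² = 23 / 169 = 0.1361 ≈ 0.14.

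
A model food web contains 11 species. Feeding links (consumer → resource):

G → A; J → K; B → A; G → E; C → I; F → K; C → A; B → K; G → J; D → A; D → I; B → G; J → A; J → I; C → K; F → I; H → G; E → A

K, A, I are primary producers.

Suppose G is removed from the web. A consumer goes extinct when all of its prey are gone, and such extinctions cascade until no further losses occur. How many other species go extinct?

1

Remove G.
Round 1: H (all prey gone) → extinct.
No further losses. Total secondary extinctions: 1.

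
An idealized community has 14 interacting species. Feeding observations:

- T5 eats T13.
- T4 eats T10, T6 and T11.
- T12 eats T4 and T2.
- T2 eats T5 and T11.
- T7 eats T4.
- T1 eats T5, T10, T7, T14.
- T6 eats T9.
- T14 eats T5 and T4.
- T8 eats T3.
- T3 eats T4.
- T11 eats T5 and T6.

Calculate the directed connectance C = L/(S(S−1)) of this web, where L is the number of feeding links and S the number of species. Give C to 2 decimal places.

The web has S = 14 species and L = 20 feeding links.
C = L / (S(S−1)) = 20 / 182 = 0.1099 ≈ 0.11.

C = 0.11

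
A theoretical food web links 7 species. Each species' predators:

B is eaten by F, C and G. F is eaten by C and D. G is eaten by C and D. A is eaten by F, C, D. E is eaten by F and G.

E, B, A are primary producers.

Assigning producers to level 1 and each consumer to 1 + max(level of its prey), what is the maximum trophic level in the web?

Producers (level 1): E, B, A.
E → F → C gives C level 3.
No species has a prey at level 3, so no species reaches level 4.

3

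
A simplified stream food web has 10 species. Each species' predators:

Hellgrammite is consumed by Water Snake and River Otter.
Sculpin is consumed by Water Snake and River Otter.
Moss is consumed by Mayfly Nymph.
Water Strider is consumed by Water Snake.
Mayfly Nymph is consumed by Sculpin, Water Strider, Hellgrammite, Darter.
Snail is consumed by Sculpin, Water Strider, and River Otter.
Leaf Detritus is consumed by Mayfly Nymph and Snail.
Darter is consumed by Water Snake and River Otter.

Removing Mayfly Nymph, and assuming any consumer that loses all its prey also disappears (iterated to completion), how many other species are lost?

2

Remove Mayfly Nymph.
Round 1: Darter (all prey gone), Hellgrammite (all prey gone) → extinct.
No further losses. Total secondary extinctions: 2.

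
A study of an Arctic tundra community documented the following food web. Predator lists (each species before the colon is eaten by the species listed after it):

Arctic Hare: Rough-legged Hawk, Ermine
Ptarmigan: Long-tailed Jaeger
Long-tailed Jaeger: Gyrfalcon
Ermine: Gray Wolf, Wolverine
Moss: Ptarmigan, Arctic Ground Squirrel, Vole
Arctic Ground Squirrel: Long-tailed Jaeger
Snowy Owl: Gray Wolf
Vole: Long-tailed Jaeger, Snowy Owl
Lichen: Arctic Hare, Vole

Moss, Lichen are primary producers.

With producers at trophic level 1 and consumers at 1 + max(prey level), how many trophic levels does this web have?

Producers (level 1): Moss, Lichen.
Lichen → Arctic Hare → Ermine → Wolverine gives Wolverine level 4.
No species has a prey at level 4, so no species reaches level 5.

4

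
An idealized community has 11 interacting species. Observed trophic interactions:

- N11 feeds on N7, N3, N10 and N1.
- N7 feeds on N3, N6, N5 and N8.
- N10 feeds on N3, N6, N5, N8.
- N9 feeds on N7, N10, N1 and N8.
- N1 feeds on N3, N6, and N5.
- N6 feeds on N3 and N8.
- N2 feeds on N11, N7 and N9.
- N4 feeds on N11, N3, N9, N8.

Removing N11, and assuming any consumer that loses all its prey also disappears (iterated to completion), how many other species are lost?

Remove N11.
Every predator of it retains at least one other prey: N4 still has N8, N3, N9; N2 still has N7, N9.
No consumer loses all prey, so no secondary extinctions occur.

0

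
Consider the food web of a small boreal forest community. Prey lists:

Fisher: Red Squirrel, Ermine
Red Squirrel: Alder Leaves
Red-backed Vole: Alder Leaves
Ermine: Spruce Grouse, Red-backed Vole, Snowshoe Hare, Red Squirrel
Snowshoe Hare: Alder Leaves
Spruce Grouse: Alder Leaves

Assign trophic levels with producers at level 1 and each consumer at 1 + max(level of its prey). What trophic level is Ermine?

Alder Leaves is a producer → level 1.
Spruce Grouse eats Alder Leaves → level 2.
Ermine eats Spruce Grouse (level 2); other prey at levels: Red-backed Vole 2, Snowshoe Hare 2, Red Squirrel 2 → level 3.

Trophic level 3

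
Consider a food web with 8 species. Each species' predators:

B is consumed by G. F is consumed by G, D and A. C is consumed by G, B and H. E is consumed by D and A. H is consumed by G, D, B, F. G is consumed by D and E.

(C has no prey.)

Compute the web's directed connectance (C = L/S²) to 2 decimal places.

C = 0.23

The web has S = 8 species and L = 15 feeding links.
C = L / S² = 15 / 64 = 0.2344 ≈ 0.23.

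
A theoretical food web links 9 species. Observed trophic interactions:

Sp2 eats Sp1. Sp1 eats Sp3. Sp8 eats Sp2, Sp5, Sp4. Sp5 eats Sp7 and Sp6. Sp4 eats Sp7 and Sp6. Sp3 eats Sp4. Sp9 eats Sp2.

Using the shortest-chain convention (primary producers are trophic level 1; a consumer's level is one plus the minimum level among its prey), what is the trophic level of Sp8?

Trophic level 3

Sp7 is a producer → level 1.
Sp5 eats Sp7 → level 2.
Sp8 eats Sp5 → level 3.
No prey of Sp8 is below level 2, so 3 is the minimum.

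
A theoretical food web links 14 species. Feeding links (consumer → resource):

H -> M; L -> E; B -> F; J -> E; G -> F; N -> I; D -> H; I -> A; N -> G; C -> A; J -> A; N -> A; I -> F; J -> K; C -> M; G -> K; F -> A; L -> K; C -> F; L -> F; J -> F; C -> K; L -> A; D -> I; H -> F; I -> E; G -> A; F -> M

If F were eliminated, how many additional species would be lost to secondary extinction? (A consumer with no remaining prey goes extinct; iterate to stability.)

Remove F.
Round 1: B (all prey gone) → extinct.
No further losses. Total secondary extinctions: 1.

1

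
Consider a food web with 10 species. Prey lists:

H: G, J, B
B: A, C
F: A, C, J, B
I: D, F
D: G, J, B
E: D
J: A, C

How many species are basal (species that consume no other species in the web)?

Basal species (no prey listed): A, G, C.
Count: 3.

3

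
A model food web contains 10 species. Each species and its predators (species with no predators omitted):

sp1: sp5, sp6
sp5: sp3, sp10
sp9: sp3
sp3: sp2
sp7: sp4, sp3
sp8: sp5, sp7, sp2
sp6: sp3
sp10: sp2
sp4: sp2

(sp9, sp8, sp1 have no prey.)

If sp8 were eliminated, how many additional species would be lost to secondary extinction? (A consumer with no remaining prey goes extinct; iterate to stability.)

Remove sp8.
Round 1: sp7 (all prey gone) → extinct.
Round 2: sp4 (all prey gone) → extinct.
No further losses. Total secondary extinctions: 2.

2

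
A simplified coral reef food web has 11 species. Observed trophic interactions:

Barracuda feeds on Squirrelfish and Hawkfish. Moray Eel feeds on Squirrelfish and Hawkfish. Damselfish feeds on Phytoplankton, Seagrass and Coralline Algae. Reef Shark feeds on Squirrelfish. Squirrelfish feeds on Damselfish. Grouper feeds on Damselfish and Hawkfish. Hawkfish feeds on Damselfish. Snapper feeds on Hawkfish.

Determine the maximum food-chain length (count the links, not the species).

3 links

One longest chain: Coralline Algae → Damselfish → Squirrelfish → Reef Shark.
It has 4 species and 3 links.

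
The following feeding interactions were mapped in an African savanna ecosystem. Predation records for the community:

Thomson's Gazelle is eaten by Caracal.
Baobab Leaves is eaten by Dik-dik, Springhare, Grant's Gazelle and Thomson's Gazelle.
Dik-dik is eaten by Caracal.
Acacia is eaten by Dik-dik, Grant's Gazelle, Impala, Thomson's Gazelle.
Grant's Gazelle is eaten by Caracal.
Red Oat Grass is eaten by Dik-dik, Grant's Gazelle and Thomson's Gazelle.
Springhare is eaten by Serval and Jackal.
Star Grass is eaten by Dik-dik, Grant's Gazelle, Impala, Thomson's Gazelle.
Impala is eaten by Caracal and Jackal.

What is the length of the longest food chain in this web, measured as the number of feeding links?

One longest chain: Acacia → Impala → Jackal.
It has 3 species and 2 links.

2 links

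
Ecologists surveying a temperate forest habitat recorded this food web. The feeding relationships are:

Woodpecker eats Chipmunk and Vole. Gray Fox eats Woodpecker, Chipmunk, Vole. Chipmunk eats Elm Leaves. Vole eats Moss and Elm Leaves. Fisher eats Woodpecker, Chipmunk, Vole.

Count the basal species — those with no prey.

2

Basal species (no prey listed): Elm Leaves, Moss.
Count: 2.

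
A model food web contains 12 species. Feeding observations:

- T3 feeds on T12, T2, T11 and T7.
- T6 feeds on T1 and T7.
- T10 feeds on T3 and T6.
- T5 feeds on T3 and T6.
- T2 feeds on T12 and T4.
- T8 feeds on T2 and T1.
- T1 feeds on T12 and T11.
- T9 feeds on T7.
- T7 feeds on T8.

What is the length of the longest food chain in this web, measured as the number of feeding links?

One longest chain: T12 → T2 → T8 → T7 → T3 → T5.
It has 6 species and 5 links.

5 links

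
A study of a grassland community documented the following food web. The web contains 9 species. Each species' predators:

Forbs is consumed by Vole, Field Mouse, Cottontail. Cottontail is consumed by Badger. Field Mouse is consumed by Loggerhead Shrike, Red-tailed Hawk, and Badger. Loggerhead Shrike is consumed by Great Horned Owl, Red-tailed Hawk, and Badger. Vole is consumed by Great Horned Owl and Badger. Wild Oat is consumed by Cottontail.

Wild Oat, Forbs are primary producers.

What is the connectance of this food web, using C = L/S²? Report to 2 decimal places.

The web has S = 9 species and L = 13 feeding links.
C = L / S² = 13 / 81 = 0.1605 ≈ 0.16.

C = 0.16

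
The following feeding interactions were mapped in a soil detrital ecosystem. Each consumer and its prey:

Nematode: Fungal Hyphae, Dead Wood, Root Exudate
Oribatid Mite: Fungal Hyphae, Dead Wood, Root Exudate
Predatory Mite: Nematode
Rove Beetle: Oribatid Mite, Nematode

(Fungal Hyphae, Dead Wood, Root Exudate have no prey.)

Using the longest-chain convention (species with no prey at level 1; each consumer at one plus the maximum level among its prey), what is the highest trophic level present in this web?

Basal resources (level 1): Fungal Hyphae, Dead Wood, Root Exudate.
Fungal Hyphae → Nematode → Predatory Mite gives Predatory Mite level 3.
No species has a prey at level 3, so no species reaches level 4.

3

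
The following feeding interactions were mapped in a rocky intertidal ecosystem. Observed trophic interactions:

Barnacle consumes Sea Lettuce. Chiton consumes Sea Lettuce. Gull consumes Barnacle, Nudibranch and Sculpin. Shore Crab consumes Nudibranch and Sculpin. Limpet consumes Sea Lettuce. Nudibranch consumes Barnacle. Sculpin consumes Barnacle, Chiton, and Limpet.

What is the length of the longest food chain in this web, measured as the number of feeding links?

3 links

One longest chain: Sea Lettuce → Barnacle → Nudibranch → Shore Crab.
It has 4 species and 3 links.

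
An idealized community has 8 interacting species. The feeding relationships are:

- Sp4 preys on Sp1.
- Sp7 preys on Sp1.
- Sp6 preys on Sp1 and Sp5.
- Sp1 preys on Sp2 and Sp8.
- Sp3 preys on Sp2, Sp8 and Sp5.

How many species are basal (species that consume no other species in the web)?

3

Basal species (no prey listed): Sp8, Sp5, Sp2.
Count: 3.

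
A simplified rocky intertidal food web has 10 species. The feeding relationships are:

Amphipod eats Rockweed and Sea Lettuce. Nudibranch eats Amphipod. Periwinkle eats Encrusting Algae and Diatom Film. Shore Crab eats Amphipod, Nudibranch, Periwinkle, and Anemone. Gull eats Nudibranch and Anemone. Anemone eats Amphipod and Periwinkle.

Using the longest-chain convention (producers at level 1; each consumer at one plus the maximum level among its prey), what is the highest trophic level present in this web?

Producers (level 1): Diatom Film, Rockweed, Encrusting Algae, Sea Lettuce.
Diatom Film → Periwinkle → Anemone → Gull gives Gull level 4.
No species has a prey at level 4, so no species reaches level 5.

4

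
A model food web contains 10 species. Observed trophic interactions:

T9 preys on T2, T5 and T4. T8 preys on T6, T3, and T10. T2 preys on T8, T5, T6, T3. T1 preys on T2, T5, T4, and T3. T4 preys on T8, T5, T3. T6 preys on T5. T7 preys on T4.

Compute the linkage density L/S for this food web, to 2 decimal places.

There are L = 19 links among S = 10 species.
L/S = 19/10 = 1.9000 ≈ 1.90.

L/S = 1.90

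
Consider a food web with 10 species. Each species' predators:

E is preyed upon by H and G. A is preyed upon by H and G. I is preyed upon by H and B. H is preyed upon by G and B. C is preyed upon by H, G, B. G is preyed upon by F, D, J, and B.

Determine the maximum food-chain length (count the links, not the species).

3 links

One longest chain: E → H → G → J.
It has 4 species and 3 links.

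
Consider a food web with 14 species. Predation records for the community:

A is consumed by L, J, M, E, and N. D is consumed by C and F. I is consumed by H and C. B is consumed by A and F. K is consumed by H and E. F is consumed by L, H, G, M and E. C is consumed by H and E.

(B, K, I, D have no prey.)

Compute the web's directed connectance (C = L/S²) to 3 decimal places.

The web has S = 14 species and L = 20 feeding links.
C = L / S² = 20 / 196 = 0.1020 ≈ 0.102.

C = 0.102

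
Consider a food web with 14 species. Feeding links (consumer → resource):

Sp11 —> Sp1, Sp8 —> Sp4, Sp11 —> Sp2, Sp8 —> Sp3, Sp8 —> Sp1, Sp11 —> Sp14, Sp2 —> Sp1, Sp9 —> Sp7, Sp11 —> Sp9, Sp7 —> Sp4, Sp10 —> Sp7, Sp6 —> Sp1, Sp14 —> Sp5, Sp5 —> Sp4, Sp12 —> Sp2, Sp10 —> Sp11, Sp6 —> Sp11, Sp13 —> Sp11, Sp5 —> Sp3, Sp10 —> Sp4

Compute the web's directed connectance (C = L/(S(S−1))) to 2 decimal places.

The web has S = 14 species and L = 20 feeding links.
C = L / (S(S−1)) = 20 / 182 = 0.1099 ≈ 0.11.

C = 0.11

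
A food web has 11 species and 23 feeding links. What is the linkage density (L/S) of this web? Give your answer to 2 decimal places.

There are L = 23 links among S = 11 species.
L/S = 23/11 = 2.0909 ≈ 2.09.

L/S = 2.09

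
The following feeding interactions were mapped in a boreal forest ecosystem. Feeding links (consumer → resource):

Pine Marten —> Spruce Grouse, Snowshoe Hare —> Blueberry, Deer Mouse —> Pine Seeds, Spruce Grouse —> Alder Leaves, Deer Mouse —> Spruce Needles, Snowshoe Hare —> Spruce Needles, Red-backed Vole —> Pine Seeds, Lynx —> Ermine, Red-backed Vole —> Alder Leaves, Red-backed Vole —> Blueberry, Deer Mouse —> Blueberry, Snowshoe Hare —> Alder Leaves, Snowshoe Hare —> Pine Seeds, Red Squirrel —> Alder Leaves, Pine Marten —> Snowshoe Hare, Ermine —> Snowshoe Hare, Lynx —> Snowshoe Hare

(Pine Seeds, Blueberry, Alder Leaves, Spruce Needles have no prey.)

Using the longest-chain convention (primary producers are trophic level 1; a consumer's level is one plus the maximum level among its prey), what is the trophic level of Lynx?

Pine Seeds is a producer → level 1.
Snowshoe Hare eats Pine Seeds (level 1); other prey at levels: Blueberry 1, Alder Leaves 1, Spruce Needles 1 → level 2.
Ermine eats Snowshoe Hare → level 3.
Lynx eats Ermine (level 3); other prey at levels: Snowshoe Hare 2 → level 4.

Trophic level 4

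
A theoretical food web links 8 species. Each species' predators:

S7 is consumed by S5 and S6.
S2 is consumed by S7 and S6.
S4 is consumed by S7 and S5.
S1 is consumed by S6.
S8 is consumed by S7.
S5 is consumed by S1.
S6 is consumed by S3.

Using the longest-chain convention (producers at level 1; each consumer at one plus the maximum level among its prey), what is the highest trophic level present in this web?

Producers (level 1): S4, S2, S8.
S4 → S7 → S5 → S1 → S6 → S3 gives S3 level 6.
No species has a prey at level 6, so no species reaches level 7.

6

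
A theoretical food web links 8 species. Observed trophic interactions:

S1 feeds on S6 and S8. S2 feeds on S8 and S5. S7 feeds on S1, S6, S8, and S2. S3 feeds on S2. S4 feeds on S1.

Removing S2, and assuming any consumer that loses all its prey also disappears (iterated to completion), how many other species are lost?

1

Remove S2.
Round 1: S3 (all prey gone) → extinct.
No further losses. Total secondary extinctions: 1.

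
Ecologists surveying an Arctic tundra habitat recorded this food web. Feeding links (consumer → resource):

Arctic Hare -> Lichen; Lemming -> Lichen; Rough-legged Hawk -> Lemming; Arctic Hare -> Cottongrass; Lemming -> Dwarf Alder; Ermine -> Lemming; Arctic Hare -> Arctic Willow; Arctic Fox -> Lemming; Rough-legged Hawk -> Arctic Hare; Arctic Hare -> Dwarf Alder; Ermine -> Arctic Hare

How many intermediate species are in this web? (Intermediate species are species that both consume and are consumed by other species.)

2

Intermediate species (has both prey and predators): Arctic Hare, Lemming.
Count: 2.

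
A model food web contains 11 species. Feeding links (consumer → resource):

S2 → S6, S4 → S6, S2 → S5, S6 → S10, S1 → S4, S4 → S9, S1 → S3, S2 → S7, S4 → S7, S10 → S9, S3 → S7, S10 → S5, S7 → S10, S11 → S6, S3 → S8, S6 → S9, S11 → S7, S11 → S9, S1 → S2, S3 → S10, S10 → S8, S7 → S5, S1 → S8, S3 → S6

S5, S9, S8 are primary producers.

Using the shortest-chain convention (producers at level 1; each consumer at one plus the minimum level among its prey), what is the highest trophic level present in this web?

2

Producers (level 1): S5, S9, S8.
Following each consumer down to its lowest-level prey: S5 → S10 (levels 1 through 2).
All prey of S10 (S5 1, S9 1, S8 1) are at level 1 or above, so S10 is at level 1 + 1 = 2.
Every consumer has at least one prey at level 1 or below, so none exceeds level 2.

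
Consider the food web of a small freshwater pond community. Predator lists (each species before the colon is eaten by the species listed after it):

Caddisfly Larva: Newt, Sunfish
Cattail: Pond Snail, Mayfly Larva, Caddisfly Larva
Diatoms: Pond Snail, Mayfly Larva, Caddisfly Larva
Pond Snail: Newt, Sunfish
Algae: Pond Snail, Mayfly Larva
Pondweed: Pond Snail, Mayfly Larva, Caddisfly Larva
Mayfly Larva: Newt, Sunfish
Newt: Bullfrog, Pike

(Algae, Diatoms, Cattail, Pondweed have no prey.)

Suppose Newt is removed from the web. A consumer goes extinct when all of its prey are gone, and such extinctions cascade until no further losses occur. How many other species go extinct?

2

Remove Newt.
Round 1: Bullfrog (all prey gone), Pike (all prey gone) → extinct.
No further losses. Total secondary extinctions: 2.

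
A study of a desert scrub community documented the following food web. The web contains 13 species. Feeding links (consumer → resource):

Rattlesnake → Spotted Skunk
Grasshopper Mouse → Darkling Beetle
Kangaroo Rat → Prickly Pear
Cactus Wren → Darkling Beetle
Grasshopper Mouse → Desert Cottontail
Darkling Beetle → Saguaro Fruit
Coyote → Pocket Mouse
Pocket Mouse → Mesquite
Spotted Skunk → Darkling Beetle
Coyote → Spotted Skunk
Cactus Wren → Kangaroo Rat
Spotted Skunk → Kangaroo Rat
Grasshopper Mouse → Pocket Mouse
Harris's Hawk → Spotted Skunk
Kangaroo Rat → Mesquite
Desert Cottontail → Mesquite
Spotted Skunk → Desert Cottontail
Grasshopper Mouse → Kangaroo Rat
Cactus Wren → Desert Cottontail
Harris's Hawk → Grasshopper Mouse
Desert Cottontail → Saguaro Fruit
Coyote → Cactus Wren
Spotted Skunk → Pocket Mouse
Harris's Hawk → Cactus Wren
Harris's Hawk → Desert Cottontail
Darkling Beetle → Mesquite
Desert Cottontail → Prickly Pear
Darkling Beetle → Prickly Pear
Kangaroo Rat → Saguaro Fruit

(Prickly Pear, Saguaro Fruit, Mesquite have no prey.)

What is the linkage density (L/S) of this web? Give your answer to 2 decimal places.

There are L = 29 links among S = 13 species.
L/S = 29/13 = 2.2308 ≈ 2.23.

L/S = 2.23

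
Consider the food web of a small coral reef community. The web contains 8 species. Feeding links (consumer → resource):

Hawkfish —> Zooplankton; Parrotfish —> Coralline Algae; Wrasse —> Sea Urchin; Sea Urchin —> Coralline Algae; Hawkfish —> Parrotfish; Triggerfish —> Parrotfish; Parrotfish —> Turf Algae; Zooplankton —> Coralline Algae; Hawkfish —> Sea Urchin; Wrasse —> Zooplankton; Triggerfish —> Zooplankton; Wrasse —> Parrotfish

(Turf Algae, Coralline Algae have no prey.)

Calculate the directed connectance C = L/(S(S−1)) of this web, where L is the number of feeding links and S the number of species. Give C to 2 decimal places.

The web has S = 8 species and L = 12 feeding links.
C = L / (S(S−1)) = 12 / 56 = 0.2143 ≈ 0.21.

C = 0.21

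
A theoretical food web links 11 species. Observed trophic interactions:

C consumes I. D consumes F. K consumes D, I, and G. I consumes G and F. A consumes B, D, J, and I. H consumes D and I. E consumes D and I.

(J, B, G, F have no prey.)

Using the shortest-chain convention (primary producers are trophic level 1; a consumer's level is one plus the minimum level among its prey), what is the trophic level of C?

G is a producer → level 1.
I eats G → level 2.
C eats I → level 3.
No prey of C is below level 2, so 3 is the minimum.

Trophic level 3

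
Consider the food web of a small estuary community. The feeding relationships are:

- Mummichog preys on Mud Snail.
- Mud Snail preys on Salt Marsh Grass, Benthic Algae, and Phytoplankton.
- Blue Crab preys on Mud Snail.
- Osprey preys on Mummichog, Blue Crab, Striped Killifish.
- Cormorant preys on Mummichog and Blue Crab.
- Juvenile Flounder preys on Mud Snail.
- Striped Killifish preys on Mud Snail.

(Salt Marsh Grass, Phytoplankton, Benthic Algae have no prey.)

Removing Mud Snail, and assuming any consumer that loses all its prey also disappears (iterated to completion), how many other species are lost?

Remove Mud Snail.
Round 1: Mummichog (all prey gone), Striped Killifish (all prey gone), Juvenile Flounder (all prey gone), Blue Crab (all prey gone) → extinct.
Round 2: Cormorant (all prey gone), Osprey (all prey gone) → extinct.
No further losses. Total secondary extinctions: 6.

6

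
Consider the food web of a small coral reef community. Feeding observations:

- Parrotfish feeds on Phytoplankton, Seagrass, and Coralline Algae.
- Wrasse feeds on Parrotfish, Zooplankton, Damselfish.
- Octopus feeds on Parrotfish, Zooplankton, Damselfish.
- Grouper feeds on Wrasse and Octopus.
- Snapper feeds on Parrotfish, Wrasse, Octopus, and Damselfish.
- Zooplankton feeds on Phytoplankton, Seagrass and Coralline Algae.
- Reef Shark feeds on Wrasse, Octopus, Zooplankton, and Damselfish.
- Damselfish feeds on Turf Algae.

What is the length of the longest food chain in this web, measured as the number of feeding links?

One longest chain: Coralline Algae → Zooplankton → Wrasse → Grouper.
It has 4 species and 3 links.

3 links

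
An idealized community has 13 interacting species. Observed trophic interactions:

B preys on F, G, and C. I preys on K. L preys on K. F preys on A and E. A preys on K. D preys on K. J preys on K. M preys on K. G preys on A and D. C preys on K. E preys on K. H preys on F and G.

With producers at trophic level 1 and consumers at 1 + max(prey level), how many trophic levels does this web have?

Producers (level 1): K.
K → A → F → B gives B level 4.
No species has a prey at level 4, so no species reaches level 5.

4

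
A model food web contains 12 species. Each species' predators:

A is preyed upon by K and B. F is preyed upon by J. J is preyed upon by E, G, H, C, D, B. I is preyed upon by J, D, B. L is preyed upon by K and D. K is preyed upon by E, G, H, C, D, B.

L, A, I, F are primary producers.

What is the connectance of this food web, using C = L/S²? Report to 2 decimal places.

C = 0.14

The web has S = 12 species and L = 20 feeding links.
C = L / S² = 20 / 144 = 0.1389 ≈ 0.14.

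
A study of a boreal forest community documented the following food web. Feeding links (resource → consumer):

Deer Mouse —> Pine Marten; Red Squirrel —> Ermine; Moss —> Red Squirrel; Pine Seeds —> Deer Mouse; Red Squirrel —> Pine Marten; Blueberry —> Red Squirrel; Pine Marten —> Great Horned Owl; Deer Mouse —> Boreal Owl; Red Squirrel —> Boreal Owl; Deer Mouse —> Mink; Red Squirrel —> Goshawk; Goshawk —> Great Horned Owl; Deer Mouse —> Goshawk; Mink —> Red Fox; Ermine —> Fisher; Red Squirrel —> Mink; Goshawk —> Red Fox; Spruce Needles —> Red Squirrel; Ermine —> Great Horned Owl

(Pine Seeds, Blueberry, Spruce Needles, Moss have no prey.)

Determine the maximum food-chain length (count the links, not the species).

One longest chain: Blueberry → Red Squirrel → Pine Marten → Great Horned Owl.
It has 4 species and 3 links.

3 links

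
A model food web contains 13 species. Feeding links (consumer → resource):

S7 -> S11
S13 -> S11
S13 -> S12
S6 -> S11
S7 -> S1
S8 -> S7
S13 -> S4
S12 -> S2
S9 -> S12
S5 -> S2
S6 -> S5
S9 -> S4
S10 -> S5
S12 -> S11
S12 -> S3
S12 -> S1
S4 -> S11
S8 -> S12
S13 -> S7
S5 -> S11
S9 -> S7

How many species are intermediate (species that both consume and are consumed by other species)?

4

Intermediate species (has both prey and predators): S5, S7, S12, S4.
Count: 4.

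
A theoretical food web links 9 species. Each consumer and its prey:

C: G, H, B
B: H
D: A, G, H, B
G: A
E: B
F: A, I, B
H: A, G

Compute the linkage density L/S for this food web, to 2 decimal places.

There are L = 15 links among S = 9 species.
L/S = 15/9 = 1.6667 ≈ 1.67.

L/S = 1.67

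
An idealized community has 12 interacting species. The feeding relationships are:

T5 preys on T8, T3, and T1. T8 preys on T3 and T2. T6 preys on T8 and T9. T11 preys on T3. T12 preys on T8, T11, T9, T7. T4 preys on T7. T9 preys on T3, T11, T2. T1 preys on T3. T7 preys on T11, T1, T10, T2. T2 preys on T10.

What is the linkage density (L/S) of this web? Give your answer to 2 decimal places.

There are L = 22 links among S = 12 species.
L/S = 22/12 = 1.8333 ≈ 1.83.

L/S = 1.83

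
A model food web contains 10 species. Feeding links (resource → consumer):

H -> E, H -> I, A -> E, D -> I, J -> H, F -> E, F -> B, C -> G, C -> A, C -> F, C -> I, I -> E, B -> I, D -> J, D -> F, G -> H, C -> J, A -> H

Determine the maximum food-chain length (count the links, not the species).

One longest chain: C → F → B → I → E.
It has 5 species and 4 links.

4 links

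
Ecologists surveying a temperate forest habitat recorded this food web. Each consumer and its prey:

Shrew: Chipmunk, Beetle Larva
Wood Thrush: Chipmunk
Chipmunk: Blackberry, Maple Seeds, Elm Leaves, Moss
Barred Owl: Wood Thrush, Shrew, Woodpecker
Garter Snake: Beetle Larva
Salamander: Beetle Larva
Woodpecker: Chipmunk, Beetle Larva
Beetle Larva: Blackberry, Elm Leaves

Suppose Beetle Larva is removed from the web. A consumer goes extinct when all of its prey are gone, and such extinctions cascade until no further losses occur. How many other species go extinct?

Remove Beetle Larva.
Round 1: Salamander (all prey gone), Garter Snake (all prey gone) → extinct.
No further losses. Total secondary extinctions: 2.

2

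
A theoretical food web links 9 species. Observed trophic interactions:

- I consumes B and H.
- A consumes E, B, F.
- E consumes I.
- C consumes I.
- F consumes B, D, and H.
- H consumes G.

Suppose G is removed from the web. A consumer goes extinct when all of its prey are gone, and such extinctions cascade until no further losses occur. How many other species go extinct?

Remove G.
Round 1: H (all prey gone) → extinct.
No further losses. Total secondary extinctions: 1.

1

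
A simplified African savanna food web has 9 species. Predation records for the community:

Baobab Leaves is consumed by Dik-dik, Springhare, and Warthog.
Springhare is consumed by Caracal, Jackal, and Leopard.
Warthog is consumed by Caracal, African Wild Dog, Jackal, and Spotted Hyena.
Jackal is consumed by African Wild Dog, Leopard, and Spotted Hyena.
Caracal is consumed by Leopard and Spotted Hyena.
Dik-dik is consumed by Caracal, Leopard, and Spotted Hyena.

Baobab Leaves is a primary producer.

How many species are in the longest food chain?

4 species

One longest chain: Baobab Leaves → Springhare → Jackal → African Wild Dog.
It has 4 species and 3 links.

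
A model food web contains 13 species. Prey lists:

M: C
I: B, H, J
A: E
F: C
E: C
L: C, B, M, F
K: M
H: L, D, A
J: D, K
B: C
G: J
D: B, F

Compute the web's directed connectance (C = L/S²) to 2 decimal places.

C = 0.12

The web has S = 13 species and L = 21 feeding links.
C = L / S² = 21 / 169 = 0.1243 ≈ 0.12.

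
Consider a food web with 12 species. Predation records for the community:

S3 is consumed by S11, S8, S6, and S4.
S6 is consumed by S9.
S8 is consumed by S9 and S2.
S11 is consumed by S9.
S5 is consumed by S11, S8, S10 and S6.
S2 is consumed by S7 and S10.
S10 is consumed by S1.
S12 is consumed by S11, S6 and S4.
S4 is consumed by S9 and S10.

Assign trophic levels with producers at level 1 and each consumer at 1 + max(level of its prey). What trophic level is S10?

S5 is a producer → level 1.
S8 eats S5 (level 1); other prey at levels: S3 1 → level 2.
S2 eats S8 → level 3.
S10 eats S2 (level 3); other prey at levels: S5 1, S4 2 → level 4.

Trophic level 4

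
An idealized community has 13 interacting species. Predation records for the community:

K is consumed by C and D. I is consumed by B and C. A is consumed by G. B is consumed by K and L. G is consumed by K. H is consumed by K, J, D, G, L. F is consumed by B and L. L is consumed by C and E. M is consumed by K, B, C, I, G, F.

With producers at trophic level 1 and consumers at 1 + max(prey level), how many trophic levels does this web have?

Producers (level 1): M, H, A.
M → I → B → L → E gives E level 5.
No species has a prey at level 5, so no species reaches level 6.

5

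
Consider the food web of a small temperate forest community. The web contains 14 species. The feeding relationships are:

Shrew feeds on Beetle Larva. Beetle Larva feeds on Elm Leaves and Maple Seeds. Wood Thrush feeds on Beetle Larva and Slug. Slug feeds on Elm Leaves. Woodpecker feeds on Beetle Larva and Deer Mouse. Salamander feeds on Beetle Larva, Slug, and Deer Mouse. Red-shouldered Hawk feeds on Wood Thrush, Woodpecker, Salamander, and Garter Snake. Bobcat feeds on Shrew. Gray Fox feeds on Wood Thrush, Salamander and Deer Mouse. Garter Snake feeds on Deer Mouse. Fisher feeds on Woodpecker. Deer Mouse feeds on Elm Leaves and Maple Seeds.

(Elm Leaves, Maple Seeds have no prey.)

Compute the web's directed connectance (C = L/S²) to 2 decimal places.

C = 0.12

The web has S = 14 species and L = 23 feeding links.
C = L / S² = 23 / 196 = 0.1173 ≈ 0.12.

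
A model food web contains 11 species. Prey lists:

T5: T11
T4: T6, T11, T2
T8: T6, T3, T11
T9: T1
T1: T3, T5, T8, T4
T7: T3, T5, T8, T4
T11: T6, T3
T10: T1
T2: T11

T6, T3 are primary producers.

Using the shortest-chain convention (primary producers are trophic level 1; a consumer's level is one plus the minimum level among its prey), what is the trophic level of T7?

Trophic level 2

T3 is a producer → level 1.
T7 eats T3 → level 2.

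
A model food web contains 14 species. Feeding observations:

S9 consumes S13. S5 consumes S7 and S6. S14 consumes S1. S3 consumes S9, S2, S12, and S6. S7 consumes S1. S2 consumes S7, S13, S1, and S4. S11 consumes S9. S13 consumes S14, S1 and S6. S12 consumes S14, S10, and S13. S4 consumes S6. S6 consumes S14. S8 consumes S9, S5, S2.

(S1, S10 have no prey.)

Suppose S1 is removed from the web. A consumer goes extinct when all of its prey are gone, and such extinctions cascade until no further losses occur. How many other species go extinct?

10

Remove S1.
Round 1: S14 (all prey gone), S7 (all prey gone) → extinct.
Round 2: S6 (all prey gone) → extinct.
Round 3: S4 (all prey gone), S5 (all prey gone), S13 (all prey gone) → extinct.
Round 4: S9 (all prey gone), S2 (all prey gone) → extinct.
Round 5: S11 (all prey gone), S8 (all prey gone) → extinct.
No further losses. Total secondary extinctions: 10.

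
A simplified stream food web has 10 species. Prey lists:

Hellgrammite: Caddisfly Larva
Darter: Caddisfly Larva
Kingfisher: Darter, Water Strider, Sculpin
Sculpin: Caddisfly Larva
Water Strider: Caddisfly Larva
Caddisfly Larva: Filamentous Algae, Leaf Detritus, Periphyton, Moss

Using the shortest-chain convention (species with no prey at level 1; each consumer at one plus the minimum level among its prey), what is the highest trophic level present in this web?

Basal resources (level 1): Filamentous Algae, Leaf Detritus, Periphyton, Moss.
Following each consumer down to its lowest-level prey: Filamentous Algae → Caddisfly Larva → Sculpin → Kingfisher (levels 1 through 4).
All prey of Kingfisher (Sculpin 3, Darter 3, Water Strider 3) are at level 3 or above, so Kingfisher is at level 1 + 3 = 4.
Every consumer has at least one prey at level 3 or below, so none exceeds level 4.

4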